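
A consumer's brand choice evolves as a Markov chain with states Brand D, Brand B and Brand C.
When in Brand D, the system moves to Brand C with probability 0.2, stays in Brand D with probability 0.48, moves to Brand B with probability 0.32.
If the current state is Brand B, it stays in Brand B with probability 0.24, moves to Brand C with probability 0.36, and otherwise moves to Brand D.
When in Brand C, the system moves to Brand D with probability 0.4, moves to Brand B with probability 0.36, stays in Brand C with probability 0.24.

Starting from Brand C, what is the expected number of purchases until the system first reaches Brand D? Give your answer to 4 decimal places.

2.5000

Let t(s) be the expected number of purchases to first reach Brand D from state s, with t(Brand D) = 0. Conditioning on the first purchase:
t(Brand B) = 1 + 0.24·t(Brand B) + 0.36·t(Brand C)
t(Brand C) = 1 + 0.36·t(Brand B) + 0.24·t(Brand C)
Solving: t(Brand B) = 2.5000, t(Brand C) = 2.5000.
Expected purchases from Brand C to Brand D: 2.5000.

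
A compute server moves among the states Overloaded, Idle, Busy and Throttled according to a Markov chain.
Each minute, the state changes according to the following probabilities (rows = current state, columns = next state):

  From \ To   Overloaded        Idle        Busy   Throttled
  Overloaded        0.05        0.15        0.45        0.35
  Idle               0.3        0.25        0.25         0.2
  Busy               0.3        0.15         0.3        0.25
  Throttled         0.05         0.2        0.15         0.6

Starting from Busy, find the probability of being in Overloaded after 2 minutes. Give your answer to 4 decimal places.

0.1625

Propagate the distribution vector 2 minutes from Busy.
After 0 minutes: (0.0000, 0.0000, 1.0000, 0.0000)
After 1 minute: (0.3000, 0.1500, 0.3000, 0.2500)
After 2 minutes: (0.1625, 0.1775, 0.3000, 0.3600)
P(in Overloaded after 2 minutes) = 0.1625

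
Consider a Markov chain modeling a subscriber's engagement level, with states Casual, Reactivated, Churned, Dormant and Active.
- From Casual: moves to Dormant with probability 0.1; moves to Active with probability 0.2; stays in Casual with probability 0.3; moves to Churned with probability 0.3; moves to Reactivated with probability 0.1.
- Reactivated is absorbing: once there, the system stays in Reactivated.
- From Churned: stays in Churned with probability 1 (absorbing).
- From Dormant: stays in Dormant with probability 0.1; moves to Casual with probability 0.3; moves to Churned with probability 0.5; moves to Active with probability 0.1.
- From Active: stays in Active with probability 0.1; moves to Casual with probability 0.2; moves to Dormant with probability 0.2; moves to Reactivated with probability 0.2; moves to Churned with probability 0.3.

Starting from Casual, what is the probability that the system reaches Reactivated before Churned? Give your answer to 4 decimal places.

Let h(s) be the probability of absorption at Reactivated starting from transient state s. Then h(Reactivated) = 1 and h(Churned) = 0. By first-step analysis:
h(Casual) = 0.3·h(Casual) + 0.1·1 + 0.3·0 + 0.1·h(Dormant) + 0.2·h(Active)
h(Dormant) = 0.3·h(Casual) + 0.5·0 + 0.1·h(Dormant) + 0.1·h(Active)
h(Active) = 0.2·h(Casual) + 0.2·1 + 0.3·0 + 0.2·h(Dormant) + 0.1·h(Active)
Solving: h(Casual) = 0.2458, h(Dormant) = 0.1155, h(Active) = 0.3025.
Starting from Casual, the probability is 0.2458.

0.2458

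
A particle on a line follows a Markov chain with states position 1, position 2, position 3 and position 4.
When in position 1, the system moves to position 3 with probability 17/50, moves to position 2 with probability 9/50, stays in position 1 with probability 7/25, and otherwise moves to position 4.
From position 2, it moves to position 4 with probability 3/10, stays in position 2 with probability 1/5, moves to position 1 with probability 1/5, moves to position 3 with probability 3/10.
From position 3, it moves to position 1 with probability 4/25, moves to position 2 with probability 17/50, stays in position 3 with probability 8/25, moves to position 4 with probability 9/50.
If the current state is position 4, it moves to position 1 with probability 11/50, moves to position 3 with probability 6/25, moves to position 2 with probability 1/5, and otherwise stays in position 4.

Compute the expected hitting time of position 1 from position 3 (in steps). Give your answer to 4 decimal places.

5.3810

Let t(s) be the expected number of steps to first reach position 1 from state s, with t(position 1) = 0. Conditioning on the first step:
t(position 2) = 1 + 0.2·t(position 2) + 0.3·t(position 3) + 0.3·t(position 4)
t(position 3) = 1 + 0.34·t(position 2) + 0.32·t(position 3) + 0.18·t(position 4)
t(position 4) = 1 + 0.2·t(position 2) + 0.24·t(position 3) + 0.34·t(position 4)
Solving: t(position 2) = 5.1557, t(position 3) = 5.3810, t(position 4) = 5.0342.
Expected steps from position 3 to position 1: 5.3810.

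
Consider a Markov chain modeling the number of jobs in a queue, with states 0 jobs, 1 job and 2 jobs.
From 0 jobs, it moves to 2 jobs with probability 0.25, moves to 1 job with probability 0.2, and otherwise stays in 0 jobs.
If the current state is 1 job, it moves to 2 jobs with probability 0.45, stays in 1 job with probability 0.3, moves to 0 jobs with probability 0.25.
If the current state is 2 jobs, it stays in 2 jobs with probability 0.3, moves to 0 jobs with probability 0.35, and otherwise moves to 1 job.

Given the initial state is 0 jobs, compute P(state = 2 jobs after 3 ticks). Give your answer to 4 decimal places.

0.3166

Propagate the distribution vector 3 ticks from 0 jobs.
After 0 ticks: (1.0000, 0.0000, 0.0000)
After 1 tick: (0.5500, 0.2000, 0.2500)
After 2 ticks: (0.4400, 0.2575, 0.3025)
After 3 ticks: (0.4123, 0.2711, 0.3166)
P(in 2 jobs after 3 ticks) = 0.3166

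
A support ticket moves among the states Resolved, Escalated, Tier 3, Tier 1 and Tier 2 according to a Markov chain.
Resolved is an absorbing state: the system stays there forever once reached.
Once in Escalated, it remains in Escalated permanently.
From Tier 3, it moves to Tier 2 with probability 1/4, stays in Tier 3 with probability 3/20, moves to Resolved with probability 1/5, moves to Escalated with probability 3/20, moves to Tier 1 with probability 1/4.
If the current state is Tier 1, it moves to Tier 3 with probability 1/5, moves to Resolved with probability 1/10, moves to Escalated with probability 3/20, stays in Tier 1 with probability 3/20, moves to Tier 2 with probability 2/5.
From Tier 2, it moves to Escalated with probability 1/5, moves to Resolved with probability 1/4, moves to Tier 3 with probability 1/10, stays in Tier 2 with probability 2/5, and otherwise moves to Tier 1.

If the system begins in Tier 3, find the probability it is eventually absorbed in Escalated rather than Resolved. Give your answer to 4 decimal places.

0.4546

Let h(s) be the probability of absorption at Escalated starting from transient state s. Then h(Escalated) = 1 and h(Resolved) = 0. By first-step analysis:
h(Tier 3) = 0.2·0 + 0.15·1 + 0.15·h(Tier 3) + 0.25·h(Tier 1) + 0.25·h(Tier 2)
h(Tier 1) = 0.1·0 + 0.15·1 + 0.2·h(Tier 3) + 0.15·h(Tier 1) + 0.4·h(Tier 2)
h(Tier 2) = 0.25·0 + 0.2·1 + 0.1·h(Tier 3) + 0.05·h(Tier 1) + 0.4·h(Tier 2)
Solving: h(Tier 3) = 0.4546, h(Tier 1) = 0.4954, h(Tier 2) = 0.4504.
Starting from Tier 3, the probability is 0.4546.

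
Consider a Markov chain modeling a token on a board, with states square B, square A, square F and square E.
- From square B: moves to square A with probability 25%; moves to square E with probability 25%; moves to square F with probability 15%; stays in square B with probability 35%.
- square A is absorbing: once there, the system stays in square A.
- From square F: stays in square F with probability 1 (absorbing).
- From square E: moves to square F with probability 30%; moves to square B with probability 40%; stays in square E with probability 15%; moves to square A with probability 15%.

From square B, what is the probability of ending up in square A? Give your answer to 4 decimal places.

Let h(s) be the probability of absorption at square A starting from transient state s. Then h(square A) = 1 and h(square F) = 0. By first-step analysis:
h(square B) = 0.35·h(square B) + 0.25·1 + 0.15·0 + 0.25·h(square E)
h(square E) = 0.4·h(square B) + 0.15·1 + 0.3·0 + 0.15·h(square E)
Solving: h(square B) = 0.5525, h(square E) = 0.4365.
Starting from square B, the probability is 0.5525.

0.5525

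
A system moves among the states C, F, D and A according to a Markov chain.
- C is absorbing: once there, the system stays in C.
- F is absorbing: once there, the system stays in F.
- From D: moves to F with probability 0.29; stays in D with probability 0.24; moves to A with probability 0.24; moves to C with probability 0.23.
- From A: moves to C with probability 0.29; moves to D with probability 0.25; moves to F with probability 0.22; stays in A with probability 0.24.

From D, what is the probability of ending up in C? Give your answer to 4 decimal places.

Let h(s) be the probability of absorption at C starting from transient state s. Then h(C) = 1 and h(F) = 0. By first-step analysis:
h(D) = 0.23·1 + 0.29·0 + 0.24·h(D) + 0.24·h(A)
h(A) = 0.29·1 + 0.22·0 + 0.25·h(D) + 0.24·h(A)
Solving: h(D) = 0.4722, h(A) = 0.5369.
Starting from D, the probability is 0.4722.

0.4722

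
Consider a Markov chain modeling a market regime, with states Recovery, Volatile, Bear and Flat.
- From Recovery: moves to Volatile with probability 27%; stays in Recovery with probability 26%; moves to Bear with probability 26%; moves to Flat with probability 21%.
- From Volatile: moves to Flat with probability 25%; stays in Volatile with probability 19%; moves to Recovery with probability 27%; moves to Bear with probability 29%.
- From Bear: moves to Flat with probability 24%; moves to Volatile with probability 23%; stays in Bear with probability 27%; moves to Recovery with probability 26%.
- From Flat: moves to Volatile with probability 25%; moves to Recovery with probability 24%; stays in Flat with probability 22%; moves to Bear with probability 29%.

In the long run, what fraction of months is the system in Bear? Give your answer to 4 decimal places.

0.2767

Let the stationary distribution be π with π = πP and π_1 + π_2 + π_3 + π_4 = 1.
π_1 = 0.26·π_1 + 0.27·π_2 + 0.26·π_3 + 0.24·π_4
π_2 = 0.27·π_1 + 0.19·π_2 + 0.23·π_3 + 0.25·π_4
π_3 = 0.26·π_1 + 0.29·π_2 + 0.27·π_3 + 0.29·π_4
Solving with the normalization constraint gives π = (0.2578, 0.2355, 0.2767, 0.2300).
So the stationary probability of Bear is 0.2767.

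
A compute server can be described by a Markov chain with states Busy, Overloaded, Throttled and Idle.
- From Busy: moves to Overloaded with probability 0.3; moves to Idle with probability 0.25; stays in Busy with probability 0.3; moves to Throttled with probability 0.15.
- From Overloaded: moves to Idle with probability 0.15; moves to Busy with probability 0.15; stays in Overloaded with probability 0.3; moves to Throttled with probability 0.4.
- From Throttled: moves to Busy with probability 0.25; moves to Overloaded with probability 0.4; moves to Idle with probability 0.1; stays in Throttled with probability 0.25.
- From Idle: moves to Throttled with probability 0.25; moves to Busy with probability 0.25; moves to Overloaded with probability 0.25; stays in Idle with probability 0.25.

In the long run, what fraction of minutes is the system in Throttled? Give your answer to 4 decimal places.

Let the stationary distribution be π with π = πP and π_1 + π_2 + π_3 + π_4 = 1.
π_1 = 0.3·π_1 + 0.15·π_2 + 0.25·π_3 + 0.25·π_4
π_2 = 0.3·π_1 + 0.3·π_2 + 0.4·π_3 + 0.25·π_4
π_3 = 0.15·π_1 + 0.4·π_2 + 0.25·π_3 + 0.25·π_4
Solving with the normalization constraint gives π = (0.2296, 0.3186, 0.2748, 0.1769).
So the stationary probability of Throttled is 0.2748.

0.2748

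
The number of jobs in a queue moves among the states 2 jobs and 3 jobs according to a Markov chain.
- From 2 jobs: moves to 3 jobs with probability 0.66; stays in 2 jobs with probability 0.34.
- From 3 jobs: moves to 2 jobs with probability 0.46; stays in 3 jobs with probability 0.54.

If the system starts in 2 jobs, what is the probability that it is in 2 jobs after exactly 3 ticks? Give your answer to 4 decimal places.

Propagate the distribution vector 3 ticks from 2 jobs.
After 0 ticks: (1.0000, 0.0000)
After 1 tick: (0.3400, 0.6600)
After 2 ticks: (0.4192, 0.5808)
After 3 ticks: (0.4097, 0.5903)
P(in 2 jobs after 3 ticks) = 0.4097

0.4097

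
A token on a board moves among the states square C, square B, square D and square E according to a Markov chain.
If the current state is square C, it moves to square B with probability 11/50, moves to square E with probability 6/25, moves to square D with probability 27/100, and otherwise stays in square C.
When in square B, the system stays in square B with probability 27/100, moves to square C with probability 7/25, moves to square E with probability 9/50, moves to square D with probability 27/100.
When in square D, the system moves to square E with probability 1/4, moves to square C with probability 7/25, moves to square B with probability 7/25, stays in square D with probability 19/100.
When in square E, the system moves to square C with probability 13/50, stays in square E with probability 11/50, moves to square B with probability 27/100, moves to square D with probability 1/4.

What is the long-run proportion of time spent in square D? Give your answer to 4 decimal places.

Let the stationary distribution be π with π = πP and π_1 + π_2 + π_3 + π_4 = 1.
π_1 = 0.27·π_1 + 0.28·π_2 + 0.28·π_3 + 0.26·π_4
π_2 = 0.22·π_1 + 0.27·π_2 + 0.28·π_3 + 0.27·π_4
π_3 = 0.27·π_1 + 0.27·π_2 + 0.19·π_3 + 0.25·π_4
Solving with the normalization constraint gives π = (0.2728, 0.2588, 0.2459, 0.2225).
So the stationary probability of square D is 0.2459.

0.2459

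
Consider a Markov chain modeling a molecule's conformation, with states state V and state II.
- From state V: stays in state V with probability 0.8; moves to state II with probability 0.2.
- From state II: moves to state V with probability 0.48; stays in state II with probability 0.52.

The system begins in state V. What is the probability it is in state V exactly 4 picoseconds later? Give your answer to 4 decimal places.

0.7090

Propagate the distribution vector 4 picoseconds from state V.
After 0 picoseconds: (1.0000, 0.0000)
After 1 picosecond: (0.8000, 0.2000)
After 2 picoseconds: (0.7360, 0.2640)
After 3 picoseconds: (0.7155, 0.2845)
After 4 picoseconds: (0.7090, 0.2910)
P(in state V after 4 picoseconds) = 0.7090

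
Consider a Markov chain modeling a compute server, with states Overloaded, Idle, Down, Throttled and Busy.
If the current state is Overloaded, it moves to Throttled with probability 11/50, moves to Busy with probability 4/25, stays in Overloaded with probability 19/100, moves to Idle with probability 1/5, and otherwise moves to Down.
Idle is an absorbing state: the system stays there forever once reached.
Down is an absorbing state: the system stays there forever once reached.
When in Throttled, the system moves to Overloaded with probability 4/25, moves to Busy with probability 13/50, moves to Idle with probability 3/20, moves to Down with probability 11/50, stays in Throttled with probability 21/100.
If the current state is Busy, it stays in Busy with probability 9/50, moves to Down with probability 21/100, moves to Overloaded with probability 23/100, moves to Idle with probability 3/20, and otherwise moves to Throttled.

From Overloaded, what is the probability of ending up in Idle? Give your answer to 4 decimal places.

0.4451

Let h(s) be the probability of absorption at Idle starting from transient state s. Then h(Idle) = 1 and h(Down) = 0. By first-step analysis:
h(Overloaded) = 0.19·h(Overloaded) + 0.2·1 + 0.23·0 + 0.22·h(Throttled) + 0.16·h(Busy)
h(Throttled) = 0.16·h(Overloaded) + 0.15·1 + 0.22·0 + 0.21·h(Throttled) + 0.26·h(Busy)
h(Busy) = 0.23·h(Overloaded) + 0.15·1 + 0.21·0 + 0.23·h(Throttled) + 0.18·h(Busy)
Solving: h(Overloaded) = 0.4451, h(Throttled) = 0.4201, h(Busy) = 0.4256.
Starting from Overloaded, the probability is 0.4451.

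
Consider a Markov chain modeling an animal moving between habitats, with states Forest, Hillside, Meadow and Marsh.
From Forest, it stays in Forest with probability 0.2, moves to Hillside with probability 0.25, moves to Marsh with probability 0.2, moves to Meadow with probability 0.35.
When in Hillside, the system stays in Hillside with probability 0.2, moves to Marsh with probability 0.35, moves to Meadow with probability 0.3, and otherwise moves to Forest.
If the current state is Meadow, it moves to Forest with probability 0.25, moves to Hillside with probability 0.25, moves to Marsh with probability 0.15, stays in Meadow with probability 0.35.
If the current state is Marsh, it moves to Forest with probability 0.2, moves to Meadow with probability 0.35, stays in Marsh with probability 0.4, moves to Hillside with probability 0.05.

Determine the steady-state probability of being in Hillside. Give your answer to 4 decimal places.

0.1878

Let the stationary distribution be π with π = πP and π_1 + π_2 + π_3 + π_4 = 1.
π_1 = 0.2·π_1 + 0.15·π_2 + 0.25·π_3 + 0.2·π_4
π_2 = 0.25·π_1 + 0.2·π_2 + 0.25·π_3 + 0.05·π_4
π_3 = 0.35·π_1 + 0.3·π_2 + 0.35·π_3 + 0.35·π_4
Solving with the normalization constraint gives π = (0.2076, 0.1878, 0.3406, 0.2639).
So the stationary probability of Hillside is 0.1878.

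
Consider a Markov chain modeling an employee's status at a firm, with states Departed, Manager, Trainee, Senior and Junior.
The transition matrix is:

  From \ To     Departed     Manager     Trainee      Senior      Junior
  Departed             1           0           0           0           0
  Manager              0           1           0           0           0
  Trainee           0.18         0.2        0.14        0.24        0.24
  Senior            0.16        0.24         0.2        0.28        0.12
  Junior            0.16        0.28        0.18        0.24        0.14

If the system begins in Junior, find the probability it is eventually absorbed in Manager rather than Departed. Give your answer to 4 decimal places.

0.6100

Let h(s) be the probability of absorption at Manager starting from transient state s. Then h(Manager) = 1 and h(Departed) = 0. By first-step analysis:
h(Trainee) = 0.18·0 + 0.2·1 + 0.14·h(Trainee) + 0.24·h(Senior) + 0.24·h(Junior)
h(Senior) = 0.16·0 + 0.24·1 + 0.2·h(Trainee) + 0.28·h(Senior) + 0.12·h(Junior)
h(Junior) = 0.16·0 + 0.28·1 + 0.18·h(Trainee) + 0.24·h(Senior) + 0.14·h(Junior)
Solving: h(Trainee) = 0.5682, h(Senior) = 0.5928, h(Junior) = 0.6100.
Starting from Junior, the probability is 0.6100.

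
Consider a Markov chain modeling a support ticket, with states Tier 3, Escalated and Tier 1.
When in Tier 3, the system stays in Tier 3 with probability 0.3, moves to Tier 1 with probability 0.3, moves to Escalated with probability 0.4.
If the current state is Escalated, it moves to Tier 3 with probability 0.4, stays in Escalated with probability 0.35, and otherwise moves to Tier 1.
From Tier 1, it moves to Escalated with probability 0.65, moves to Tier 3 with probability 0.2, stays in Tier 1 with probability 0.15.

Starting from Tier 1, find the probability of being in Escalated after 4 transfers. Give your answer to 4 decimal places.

0.4387

Propagate the distribution vector 4 transfers from Tier 1.
After 0 transfers: (0.0000, 0.0000, 1.0000)
After 1 transfer: (0.2000, 0.6500, 0.1500)
After 2 transfers: (0.3500, 0.4050, 0.2450)
After 3 transfers: (0.3160, 0.4410, 0.2430)
After 4 transfers: (0.3198, 0.4387, 0.2415)
P(in Escalated after 4 transfers) = 0.4387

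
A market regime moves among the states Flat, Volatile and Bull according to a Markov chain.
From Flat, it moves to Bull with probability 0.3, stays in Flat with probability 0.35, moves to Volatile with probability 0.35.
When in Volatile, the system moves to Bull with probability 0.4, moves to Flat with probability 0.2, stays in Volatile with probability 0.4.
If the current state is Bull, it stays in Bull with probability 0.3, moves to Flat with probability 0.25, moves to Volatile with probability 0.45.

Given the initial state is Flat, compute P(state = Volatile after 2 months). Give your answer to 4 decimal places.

Sum over the intermediate state after 1 month:
P = P(Flat→Flat)·P(Flat→Volatile) + P(Flat→Volatile)·P(Volatile→Volatile) + P(Flat→Bull)·P(Bull→Volatile)
  = 0.35×0.35 + 0.35×0.4 + 0.3×0.45
  = 0.1225 + 0.1400 + 0.1350 = 0.3975

0.3975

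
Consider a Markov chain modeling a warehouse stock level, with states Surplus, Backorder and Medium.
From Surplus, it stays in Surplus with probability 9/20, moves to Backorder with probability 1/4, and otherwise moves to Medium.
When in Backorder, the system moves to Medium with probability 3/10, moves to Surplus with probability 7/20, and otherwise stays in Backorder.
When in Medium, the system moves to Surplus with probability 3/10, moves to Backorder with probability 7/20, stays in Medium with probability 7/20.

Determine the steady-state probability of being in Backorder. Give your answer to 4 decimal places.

0.3129

Let the stationary distribution be π with π = πP and π_1 + π_2 + π_3 = 1.
π_1 = 0.45·π_1 + 0.35·π_2 + 0.3·π_3
π_2 = 0.25·π_1 + 0.35·π_2 + 0.35·π_3
Solving with the normalization constraint gives π = (0.3713, 0.3129, 0.3158).
So the stationary probability of Backorder is 0.3129.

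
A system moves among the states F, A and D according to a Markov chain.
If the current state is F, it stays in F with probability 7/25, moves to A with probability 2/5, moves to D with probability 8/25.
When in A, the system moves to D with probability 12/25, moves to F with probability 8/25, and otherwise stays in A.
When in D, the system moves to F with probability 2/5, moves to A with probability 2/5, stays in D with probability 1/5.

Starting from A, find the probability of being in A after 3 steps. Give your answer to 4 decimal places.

0.3280

Propagate the distribution vector 3 steps from A.
After 0 steps: (0.0000, 1.0000, 0.0000)
After 1 step: (0.3200, 0.2000, 0.4800)
After 2 steps: (0.3456, 0.3600, 0.2944)
After 3 steps: (0.3297, 0.3280, 0.3423)
P(in A after 3 steps) = 0.3280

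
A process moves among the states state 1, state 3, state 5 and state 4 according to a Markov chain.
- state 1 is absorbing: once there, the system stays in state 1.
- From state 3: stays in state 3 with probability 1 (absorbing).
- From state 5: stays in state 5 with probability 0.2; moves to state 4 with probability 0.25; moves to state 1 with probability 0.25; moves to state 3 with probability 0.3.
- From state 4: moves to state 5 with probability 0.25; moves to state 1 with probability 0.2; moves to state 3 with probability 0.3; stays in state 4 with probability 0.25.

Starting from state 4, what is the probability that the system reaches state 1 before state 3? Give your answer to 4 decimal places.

Let h(s) be the probability of absorption at state 1 starting from transient state s. Then h(state 1) = 1 and h(state 3) = 0. By first-step analysis:
h(state 5) = 0.25·1 + 0.3·0 + 0.2·h(state 5) + 0.25·h(state 4)
h(state 4) = 0.2·1 + 0.3·0 + 0.25·h(state 5) + 0.25·h(state 4)
Solving: h(state 5) = 0.4419, h(state 4) = 0.4140.
Starting from state 4, the probability is 0.4140.

0.4140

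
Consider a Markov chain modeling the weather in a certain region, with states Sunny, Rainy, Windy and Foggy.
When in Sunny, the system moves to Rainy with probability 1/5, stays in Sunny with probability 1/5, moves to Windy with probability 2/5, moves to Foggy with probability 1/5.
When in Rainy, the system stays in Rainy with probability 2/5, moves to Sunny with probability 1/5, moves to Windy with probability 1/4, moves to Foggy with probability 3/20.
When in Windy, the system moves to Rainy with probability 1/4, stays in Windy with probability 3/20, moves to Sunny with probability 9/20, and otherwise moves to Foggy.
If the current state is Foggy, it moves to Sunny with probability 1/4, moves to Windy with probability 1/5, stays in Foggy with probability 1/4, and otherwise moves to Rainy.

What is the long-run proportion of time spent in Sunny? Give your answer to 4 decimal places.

Let the stationary distribution be π with π = πP and π_1 + π_2 + π_3 + π_4 = 1.
π_1 = 0.2·π_1 + 0.2·π_2 + 0.45·π_3 + 0.25·π_4
π_2 = 0.2·π_1 + 0.4·π_2 + 0.25·π_3 + 0.3·π_4
π_3 = 0.4·π_1 + 0.25·π_2 + 0.15·π_3 + 0.2·π_4
Solving with the normalization constraint gives π = (0.2732, 0.2887, 0.2563, 0.1818).
So the stationary probability of Sunny is 0.2732.

0.2732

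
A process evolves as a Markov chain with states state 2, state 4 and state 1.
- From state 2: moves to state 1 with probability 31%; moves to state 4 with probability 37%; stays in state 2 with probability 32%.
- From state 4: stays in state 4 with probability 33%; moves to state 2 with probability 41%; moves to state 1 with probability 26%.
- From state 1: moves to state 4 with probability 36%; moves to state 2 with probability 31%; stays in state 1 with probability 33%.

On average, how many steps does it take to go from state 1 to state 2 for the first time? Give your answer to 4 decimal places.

2.8990

Let t(s) be the expected number of steps to first reach state 2 from state s, with t(state 2) = 0. Conditioning on the first step:
t(state 4) = 1 + 0.33·t(state 4) + 0.26·t(state 1)
t(state 1) = 1 + 0.36·t(state 4) + 0.33·t(state 1)
Solving: t(state 4) = 2.6175, t(state 1) = 2.8990.
Expected steps from state 1 to state 2: 2.8990.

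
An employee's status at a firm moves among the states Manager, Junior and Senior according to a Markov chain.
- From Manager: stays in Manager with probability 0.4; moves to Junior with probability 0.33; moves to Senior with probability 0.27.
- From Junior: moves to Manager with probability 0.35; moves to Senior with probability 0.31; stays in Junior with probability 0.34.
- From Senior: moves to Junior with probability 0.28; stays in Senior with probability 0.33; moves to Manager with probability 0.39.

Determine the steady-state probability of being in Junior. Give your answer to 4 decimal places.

Let the stationary distribution be π with π = πP and π_1 + π_2 + π_3 = 1.
π_1 = 0.4·π_1 + 0.35·π_2 + 0.39·π_3
π_2 = 0.33·π_1 + 0.34·π_2 + 0.28·π_3
Solving with the normalization constraint gives π = (0.3811, 0.3181, 0.3008).
So the stationary probability of Junior is 0.3181.

0.3181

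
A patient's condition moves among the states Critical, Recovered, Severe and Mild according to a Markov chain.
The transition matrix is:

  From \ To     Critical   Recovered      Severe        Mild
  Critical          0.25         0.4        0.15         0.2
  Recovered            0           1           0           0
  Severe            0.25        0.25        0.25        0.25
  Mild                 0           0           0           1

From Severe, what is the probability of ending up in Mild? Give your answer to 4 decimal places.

Let h(s) be the probability of absorption at Mild starting from transient state s. Then h(Mild) = 1 and h(Recovered) = 0. By first-step analysis:
h(Critical) = 0.25·h(Critical) + 0.4·0 + 0.15·h(Severe) + 0.2·1
h(Severe) = 0.25·h(Critical) + 0.25·0 + 0.25·h(Severe) + 0.25·1
Solving: h(Critical) = 0.3571, h(Severe) = 0.4524.
Starting from Severe, the probability is 0.4524.

0.4524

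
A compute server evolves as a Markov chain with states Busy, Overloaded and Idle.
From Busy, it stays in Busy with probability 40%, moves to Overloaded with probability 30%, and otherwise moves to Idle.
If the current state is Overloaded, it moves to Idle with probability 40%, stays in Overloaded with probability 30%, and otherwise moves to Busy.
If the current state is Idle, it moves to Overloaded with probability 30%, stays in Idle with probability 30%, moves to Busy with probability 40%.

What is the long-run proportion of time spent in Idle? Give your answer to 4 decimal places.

Let the stationary distribution be π with π = πP and π_1 + π_2 + π_3 = 1.
π_1 = 0.4·π_1 + 0.3·π_2 + 0.4·π_3
π_2 = 0.3·π_1 + 0.3·π_2 + 0.3·π_3
Solving with the normalization constraint gives π = (0.3700, 0.3000, 0.3300).
So the stationary probability of Idle is 0.3300.

0.3300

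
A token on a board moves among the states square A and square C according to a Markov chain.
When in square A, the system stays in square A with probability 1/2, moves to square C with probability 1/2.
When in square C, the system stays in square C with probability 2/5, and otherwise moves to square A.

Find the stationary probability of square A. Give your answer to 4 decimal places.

0.5455

Let the stationary distribution be π with π = πP and π_1 + π_2 = 1.
π_1 = 0.5·π_1 + 0.6·π_2
Solving with the normalization constraint gives π = (0.5455, 0.4545).
So the stationary probability of square A is 0.5455.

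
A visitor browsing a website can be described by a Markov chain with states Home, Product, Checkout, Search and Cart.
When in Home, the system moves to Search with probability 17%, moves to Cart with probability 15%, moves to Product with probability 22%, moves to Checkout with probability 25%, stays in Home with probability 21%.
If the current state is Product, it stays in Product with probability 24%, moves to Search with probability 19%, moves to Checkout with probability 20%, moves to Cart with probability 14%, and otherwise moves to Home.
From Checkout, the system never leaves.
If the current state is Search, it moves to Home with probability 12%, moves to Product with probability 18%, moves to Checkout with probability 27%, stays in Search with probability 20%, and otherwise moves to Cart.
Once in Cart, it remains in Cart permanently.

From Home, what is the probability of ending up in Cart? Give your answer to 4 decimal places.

0.4006

Let h(s) be the probability of absorption at Cart starting from transient state s. Then h(Cart) = 1 and h(Checkout) = 0. By first-step analysis:
h(Home) = 0.21·h(Home) + 0.22·h(Product) + 0.25·0 + 0.17·h(Search) + 0.15·1
h(Product) = 0.23·h(Home) + 0.24·h(Product) + 0.2·0 + 0.19·h(Search) + 0.14·1
h(Search) = 0.12·h(Home) + 0.18·h(Product) + 0.27·0 + 0.2·h(Search) + 0.23·1
Solving: h(Home) = 0.4006, h(Product) = 0.4157, h(Search) = 0.4411.
Starting from Home, the probability is 0.4006.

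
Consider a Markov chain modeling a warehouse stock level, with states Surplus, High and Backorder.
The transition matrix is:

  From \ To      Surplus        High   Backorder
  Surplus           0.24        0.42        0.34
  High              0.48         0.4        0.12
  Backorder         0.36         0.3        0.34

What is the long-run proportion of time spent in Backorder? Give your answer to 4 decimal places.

Let the stationary distribution be π with π = πP and π_1 + π_2 + π_3 = 1.
π_1 = 0.24·π_1 + 0.48·π_2 + 0.36·π_3
π_2 = 0.42·π_1 + 0.4·π_2 + 0.3·π_3
Solving with the normalization constraint gives π = (0.3623, 0.3816, 0.2560).
So the stationary probability of Backorder is 0.2560.

0.2560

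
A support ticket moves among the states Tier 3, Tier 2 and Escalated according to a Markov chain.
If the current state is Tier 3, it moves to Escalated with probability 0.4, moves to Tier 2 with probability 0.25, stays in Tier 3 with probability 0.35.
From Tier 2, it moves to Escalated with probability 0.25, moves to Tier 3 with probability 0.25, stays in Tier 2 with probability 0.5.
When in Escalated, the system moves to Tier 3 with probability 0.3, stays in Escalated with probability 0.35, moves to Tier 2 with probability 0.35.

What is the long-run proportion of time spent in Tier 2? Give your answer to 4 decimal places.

Let the stationary distribution be π with π = πP and π_1 + π_2 + π_3 = 1.
π_1 = 0.35·π_1 + 0.25·π_2 + 0.3·π_3
π_2 = 0.25·π_1 + 0.5·π_2 + 0.35·π_3
Solving with the normalization constraint gives π = (0.2960, 0.3769, 0.3271).
So the stationary probability of Tier 2 is 0.3769.

0.3769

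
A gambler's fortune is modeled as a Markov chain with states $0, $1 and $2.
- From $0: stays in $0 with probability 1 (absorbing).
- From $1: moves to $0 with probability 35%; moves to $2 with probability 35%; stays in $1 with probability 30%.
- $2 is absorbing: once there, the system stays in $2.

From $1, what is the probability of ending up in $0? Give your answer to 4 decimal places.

Let h(s) be the probability of absorption at $0 starting from transient state s. Then h($0) = 1 and h($2) = 0. By first-step analysis:
h($1) = 0.35·1 + 0.3·h($1) + 0.35·0
Solving: h($1) = 0.5000.
Starting from $1, the probability is 0.5000.

0.5000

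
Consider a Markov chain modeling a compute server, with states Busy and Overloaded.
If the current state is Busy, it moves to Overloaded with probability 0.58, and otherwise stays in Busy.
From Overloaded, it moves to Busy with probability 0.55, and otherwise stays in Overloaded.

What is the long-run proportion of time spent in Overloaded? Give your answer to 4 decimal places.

Let the stationary distribution be π with π = πP and π_1 + π_2 = 1.
π_1 = 0.42·π_1 + 0.55·π_2
Solving with the normalization constraint gives π = (0.4867, 0.5133).
So the stationary probability of Overloaded is 0.5133.

0.5133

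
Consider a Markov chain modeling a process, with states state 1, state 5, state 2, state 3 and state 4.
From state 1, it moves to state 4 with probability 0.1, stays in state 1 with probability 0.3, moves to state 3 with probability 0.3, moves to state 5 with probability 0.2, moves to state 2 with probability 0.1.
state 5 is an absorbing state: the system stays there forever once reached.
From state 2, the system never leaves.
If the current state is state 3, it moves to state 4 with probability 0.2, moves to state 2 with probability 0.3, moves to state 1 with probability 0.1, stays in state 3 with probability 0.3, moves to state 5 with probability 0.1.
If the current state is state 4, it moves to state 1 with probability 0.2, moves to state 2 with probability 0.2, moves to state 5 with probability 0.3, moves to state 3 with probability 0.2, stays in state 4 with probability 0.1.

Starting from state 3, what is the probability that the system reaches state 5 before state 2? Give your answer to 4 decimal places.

Let h(s) be the probability of absorption at state 5 starting from transient state s. Then h(state 5) = 1 and h(state 2) = 0. By first-step analysis:
h(state 1) = 0.3·h(state 1) + 0.2·1 + 0.1·0 + 0.3·h(state 3) + 0.1·h(state 4)
h(state 3) = 0.1·h(state 1) + 0.1·1 + 0.3·0 + 0.3·h(state 3) + 0.2·h(state 4)
h(state 4) = 0.2·h(state 1) + 0.3·1 + 0.2·0 + 0.2·h(state 3) + 0.1·h(state 4)
Solving: h(state 1) = 0.5196, h(state 3) = 0.3687, h(state 4) = 0.5307.
Starting from state 3, the probability is 0.3687.

0.3687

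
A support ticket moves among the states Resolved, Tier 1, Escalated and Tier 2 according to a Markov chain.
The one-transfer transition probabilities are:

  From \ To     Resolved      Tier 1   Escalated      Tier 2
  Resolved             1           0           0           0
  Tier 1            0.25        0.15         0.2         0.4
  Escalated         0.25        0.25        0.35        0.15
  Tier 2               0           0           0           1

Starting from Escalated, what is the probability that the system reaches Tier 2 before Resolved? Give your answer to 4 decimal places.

0.4527

Let h(s) be the probability of absorption at Tier 2 starting from transient state s. Then h(Tier 2) = 1 and h(Resolved) = 0. By first-step analysis:
h(Tier 1) = 0.25·0 + 0.15·h(Tier 1) + 0.2·h(Escalated) + 0.4·1
h(Escalated) = 0.25·0 + 0.25·h(Tier 1) + 0.35·h(Escalated) + 0.15·1
Solving: h(Tier 1) = 0.5771, h(Escalated) = 0.4527.
Starting from Escalated, the probability is 0.4527.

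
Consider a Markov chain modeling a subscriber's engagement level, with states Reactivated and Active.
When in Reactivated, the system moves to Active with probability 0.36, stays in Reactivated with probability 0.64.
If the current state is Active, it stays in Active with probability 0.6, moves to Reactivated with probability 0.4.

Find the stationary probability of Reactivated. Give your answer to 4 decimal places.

0.5263

Let the stationary distribution be π with π = πP and π_1 + π_2 = 1.
π_1 = 0.64·π_1 + 0.4·π_2
Solving with the normalization constraint gives π = (0.5263, 0.4737).
So the stationary probability of Reactivated is 0.5263.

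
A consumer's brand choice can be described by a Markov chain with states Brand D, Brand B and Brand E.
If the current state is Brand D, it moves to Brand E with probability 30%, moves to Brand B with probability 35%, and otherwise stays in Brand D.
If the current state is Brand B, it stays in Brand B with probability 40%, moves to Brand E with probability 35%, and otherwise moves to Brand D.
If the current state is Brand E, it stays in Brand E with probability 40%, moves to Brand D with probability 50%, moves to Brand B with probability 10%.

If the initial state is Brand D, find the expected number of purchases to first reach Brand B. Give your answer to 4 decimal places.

3.7500

Let t(s) be the expected number of purchases to first reach Brand B from state s, with t(Brand B) = 0. Conditioning on the first purchase:
t(Brand D) = 1 + 0.35·t(Brand D) + 0.3·t(Brand E)
t(Brand E) = 1 + 0.5·t(Brand D) + 0.4·t(Brand E)
Solving: t(Brand D) = 3.7500, t(Brand E) = 4.7917.
Expected purchases from Brand D to Brand B: 3.7500.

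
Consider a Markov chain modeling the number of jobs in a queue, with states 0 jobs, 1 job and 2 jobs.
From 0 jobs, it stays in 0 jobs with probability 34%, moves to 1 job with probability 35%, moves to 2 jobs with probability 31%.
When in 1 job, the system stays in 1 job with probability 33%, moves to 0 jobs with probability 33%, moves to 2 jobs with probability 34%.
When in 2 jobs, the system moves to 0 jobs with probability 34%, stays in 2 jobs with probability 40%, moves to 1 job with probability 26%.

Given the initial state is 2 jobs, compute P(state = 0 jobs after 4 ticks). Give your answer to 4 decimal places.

Propagate the distribution vector 4 ticks from 2 jobs.
After 0 ticks: (0.0000, 0.0000, 1.0000)
After 1 tick: (0.3400, 0.2600, 0.4000)
After 2 ticks: (0.3374, 0.3088, 0.3538)
After 3 ticks: (0.3369, 0.3120, 0.3511)
After 4 ticks: (0.3369, 0.3122, 0.3510)
P(in 0 jobs after 4 ticks) = 0.3369

0.3369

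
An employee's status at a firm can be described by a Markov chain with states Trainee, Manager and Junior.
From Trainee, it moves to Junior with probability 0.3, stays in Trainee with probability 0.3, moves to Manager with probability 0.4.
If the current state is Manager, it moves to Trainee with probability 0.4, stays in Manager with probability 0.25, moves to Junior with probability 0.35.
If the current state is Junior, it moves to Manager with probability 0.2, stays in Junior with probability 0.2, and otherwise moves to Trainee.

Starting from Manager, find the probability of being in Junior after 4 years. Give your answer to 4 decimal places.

Propagate the distribution vector 4 years from Manager.
After 0 years: (0.0000, 1.0000, 0.0000)
After 1 year: (0.4000, 0.2500, 0.3500)
After 2 years: (0.4300, 0.2925, 0.2775)
After 3 years: (0.4125, 0.3006, 0.2869)
After 4 years: (0.4161, 0.2975, 0.2863)
P(in Junior after 4 years) = 0.2863

0.2863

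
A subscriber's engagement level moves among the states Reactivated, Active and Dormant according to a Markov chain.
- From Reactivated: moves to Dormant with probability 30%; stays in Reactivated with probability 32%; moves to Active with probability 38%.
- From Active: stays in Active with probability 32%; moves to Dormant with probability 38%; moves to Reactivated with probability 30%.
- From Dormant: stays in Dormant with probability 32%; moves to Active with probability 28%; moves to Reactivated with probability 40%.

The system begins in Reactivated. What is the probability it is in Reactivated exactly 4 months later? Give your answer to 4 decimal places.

Propagate the distribution vector 4 months from Reactivated.
After 0 months: (1.0000, 0.0000, 0.0000)
After 1 month: (0.3200, 0.3800, 0.3000)
After 2 months: (0.3364, 0.3272, 0.3364)
After 3 months: (0.3404, 0.3267, 0.3329)
After 4 months: (0.3401, 0.3271, 0.3328)
P(in Reactivated after 4 months) = 0.3401

0.3401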